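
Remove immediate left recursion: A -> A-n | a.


Left-recursive alternatives: A-n; non-recursive: a
Introduce A': A -> aA', A' -> -nA' | ε


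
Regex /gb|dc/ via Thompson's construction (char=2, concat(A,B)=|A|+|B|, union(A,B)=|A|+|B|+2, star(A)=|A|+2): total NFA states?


Syntax tree has 4 char leaf(s), 1 union(s), 0 star(s)
chars contribute 4×2 = 8; each union adds +2; each star adds +2
Total: 8 + 2 + 0 = 10 states


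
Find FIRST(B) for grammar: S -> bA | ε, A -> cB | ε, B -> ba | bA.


Per alternative of B: FIRST(ba) = {b}; FIRST(bA) = {b}
FIRST(B) = {b}


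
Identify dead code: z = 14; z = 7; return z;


first assignment to z is overwritten before any read
Dead: 'z = 14'


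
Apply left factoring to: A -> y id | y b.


Common prefix: 'y'
Factored: A -> y A', A' -> id | b


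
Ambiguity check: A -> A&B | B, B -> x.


precedence layered via separate nonterminal B: deterministic
Unambiguous


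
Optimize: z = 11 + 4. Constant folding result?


11 + 4 = 15 at compile time
Optimized: z = 15


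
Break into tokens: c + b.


Scan left to right, longest-match per lexeme
Tokens: ID(c), OP(+), ID(b)


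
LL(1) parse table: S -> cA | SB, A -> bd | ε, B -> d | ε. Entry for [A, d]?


For [A, d]: ε is nullable and 'd' ∈ FOLLOW(A)
Entry: A -> ε


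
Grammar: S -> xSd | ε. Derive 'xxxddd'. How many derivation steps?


Derivation: S => xSd => xxSdd => xxxSddd => xxxddd
Steps: 4


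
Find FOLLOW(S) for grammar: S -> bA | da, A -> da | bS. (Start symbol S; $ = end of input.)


$ ∈ FOLLOW(S). For each A -> αBβ: add FIRST(β)\{ε} to FOLLOW(B); if β nullable, add FOLLOW(A).
FOLLOW(S) = {$}


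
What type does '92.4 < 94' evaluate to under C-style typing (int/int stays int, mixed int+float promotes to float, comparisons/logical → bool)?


Operand types: float < int
Rule: comparison yields bool
Result type: bool


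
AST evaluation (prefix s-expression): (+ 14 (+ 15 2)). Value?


Evaluate inner: (+ 15 2) = 17
Evaluate root: (+ 14 17) = 31
Result: 31


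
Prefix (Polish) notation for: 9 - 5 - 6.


left-to-right (same/higher precedence on left): tree is (- (- 9 5) 6)
Prefix: - - 9 5 6


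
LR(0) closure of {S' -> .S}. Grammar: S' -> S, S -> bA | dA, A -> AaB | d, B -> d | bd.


Start: S' -> .S
For each item with dot before a nonterminal B, add B -> .γ for every B-production
Closure: [S' -> .S, S -> .bA, S -> .dA]


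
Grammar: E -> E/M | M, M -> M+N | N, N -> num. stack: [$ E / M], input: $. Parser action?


handle 'E/M' on top; lookahead ∈ FOLLOW(E) = {/, $}
Action: reduce (E -> E/M)


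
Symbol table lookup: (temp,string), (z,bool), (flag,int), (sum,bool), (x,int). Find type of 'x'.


Lookup 'x' → type int


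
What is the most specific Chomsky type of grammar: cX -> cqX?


LHS has context (more than one symbol) and |LHS| ≤ |RHS|
Classification: Type 1 (Context-Sensitive)


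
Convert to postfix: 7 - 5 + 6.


Left to right (same or higher precedence on left)
Postfix: 7 5 - 6 +


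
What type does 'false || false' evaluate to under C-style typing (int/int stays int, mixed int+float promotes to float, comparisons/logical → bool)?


Operand types: bool || bool
Rule: logical operators take bool operands and yield bool
Result type: bool


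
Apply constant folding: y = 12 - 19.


12 - 19 = -7 at compile time
Optimized: y = -7


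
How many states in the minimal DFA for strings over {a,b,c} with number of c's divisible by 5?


Track (count of c) mod 5: states 0..4, accept at 0
Minimal DFA: 5 states


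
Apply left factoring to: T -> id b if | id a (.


Common prefix: 'id'
Factored: T -> id T', T' -> b if | a (


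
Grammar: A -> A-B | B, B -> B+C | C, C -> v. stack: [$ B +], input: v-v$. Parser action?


no handle; shift 'v'
Action: shift


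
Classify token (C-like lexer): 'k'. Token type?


Pattern: letter/underscore followed by alphanumerics, not a keyword
Type: IDENTIFIER


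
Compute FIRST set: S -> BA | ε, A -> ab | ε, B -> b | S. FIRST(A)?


Per alternative of A: FIRST(ab) = {a}; FIRST(ε) = {ε}
FIRST(A) = {a, ε}


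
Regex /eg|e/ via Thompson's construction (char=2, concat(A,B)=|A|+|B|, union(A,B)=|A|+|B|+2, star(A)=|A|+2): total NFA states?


Syntax tree has 3 char leaf(s), 1 union(s), 0 star(s)
chars contribute 3×2 = 6; each union adds +2; each star adds +2
Total: 6 + 2 + 0 = 8 states


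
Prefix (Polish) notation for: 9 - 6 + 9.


left-to-right (same/higher precedence on left): tree is (+ (- 9 6) 9)
Prefix: + - 9 6 9


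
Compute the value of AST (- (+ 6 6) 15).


Evaluate inner: (+ 6 6) = 12
Evaluate root: (- 12 15) = -3
Result: -3


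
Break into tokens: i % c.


Scan left to right, longest-match per lexeme
Tokens: ID(i), OP(%), ID(c)


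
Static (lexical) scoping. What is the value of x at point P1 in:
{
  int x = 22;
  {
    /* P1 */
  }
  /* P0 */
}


P1's block does not declare x; resolves to the enclosing declaration at depth 0
x = 22


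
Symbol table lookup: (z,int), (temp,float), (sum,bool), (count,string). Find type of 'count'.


Lookup 'count' → type string


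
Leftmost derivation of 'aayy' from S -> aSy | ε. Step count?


Derivation: S => aSy => aaSyy => aayy
Steps: 3


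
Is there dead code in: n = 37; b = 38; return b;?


n is assigned but never read
Dead: 'n = 37'


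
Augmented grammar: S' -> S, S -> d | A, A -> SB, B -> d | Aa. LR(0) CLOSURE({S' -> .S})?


Start: S' -> .S
For each item with dot before a nonterminal B, add B -> .γ for every B-production
Closure: [S' -> .S, S -> .d, S -> .A, A -> .SB]


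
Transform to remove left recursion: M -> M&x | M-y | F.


Left-recursive alternatives: M&x, M-y; non-recursive: F
Introduce M': M -> FM', M' -> &xM' | -yM' | ε


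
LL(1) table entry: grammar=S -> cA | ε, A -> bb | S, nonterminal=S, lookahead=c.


For [S, c]: 'c' ∈ FIRST(cA)
Entry: S -> cA


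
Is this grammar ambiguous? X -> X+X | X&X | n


'n+n&n' has two parse trees (no precedence encoded between + and &)
Ambiguous


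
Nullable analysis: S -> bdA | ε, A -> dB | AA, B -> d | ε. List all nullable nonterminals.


A nonterminal is nullable iff some alternative derives ε (directly, or every symbol in it is nullable)
Nullable: {B, S}


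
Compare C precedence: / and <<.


'/' is multiplicative (level 10); '<<' is shift (level 8)
Higher level binds tighter
'/' has higher precedence than '<<'


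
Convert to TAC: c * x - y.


Break into single-operator statements:
t1 = c * x
t2 = t1 - y


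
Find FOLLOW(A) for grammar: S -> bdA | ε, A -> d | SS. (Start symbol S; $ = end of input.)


$ ∈ FOLLOW(S). For each A -> αBβ: add FIRST(β)\{ε} to FOLLOW(B); if β nullable, add FOLLOW(A).
FOLLOW(A) = {$, b}


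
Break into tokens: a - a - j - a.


Scan left to right, longest-match per lexeme
Tokens: ID(a), OP(-), ID(a), OP(-), ID(j), OP(-), ID(a)


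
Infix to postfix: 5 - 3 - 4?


Left to right (same or higher precedence on left)
Postfix: 5 3 - 4 -


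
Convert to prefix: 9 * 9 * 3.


left-to-right (same/higher precedence on left): tree is (* (* 9 9) 3)
Prefix: * * 9 9 3


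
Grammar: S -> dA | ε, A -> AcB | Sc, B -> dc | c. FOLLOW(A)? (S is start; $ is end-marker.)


$ ∈ FOLLOW(S). For each A -> αBβ: add FIRST(β)\{ε} to FOLLOW(B); if β nullable, add FOLLOW(A).
FOLLOW(A) = {$, c}


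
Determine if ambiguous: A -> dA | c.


right-linear, alternatives start with distinct terminals 'd' vs 'c': unique leftmost derivation
Unambiguous


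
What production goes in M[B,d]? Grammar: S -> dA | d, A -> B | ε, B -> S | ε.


For [B, d]: 'd' ∈ FIRST(S)
Entry: B -> S


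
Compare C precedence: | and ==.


'==' is equality (level 6); '|' is bitwise OR (level 3)
Higher level binds tighter
'==' has higher precedence than '|'


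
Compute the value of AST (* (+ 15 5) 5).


Evaluate inner: (+ 15 5) = 20
Evaluate root: (* 20 5) = 100
Result: 100


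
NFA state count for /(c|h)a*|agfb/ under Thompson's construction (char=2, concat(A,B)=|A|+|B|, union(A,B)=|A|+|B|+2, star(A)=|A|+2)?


Syntax tree has 7 char leaf(s), 2 union(s), 1 star(s)
chars contribute 7×2 = 14; each union adds +2; each star adds +2
Total: 14 + 4 + 2 = 20 states


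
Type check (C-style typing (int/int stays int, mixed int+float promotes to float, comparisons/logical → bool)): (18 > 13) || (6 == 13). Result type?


Operand types: bool || bool
Rule: logical operators take bool operands and yield bool
Result type: bool


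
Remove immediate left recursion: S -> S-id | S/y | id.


Left-recursive alternatives: S-id, S/y; non-recursive: id
Introduce S': S -> idS', S' -> -idS' | /yS' | ε


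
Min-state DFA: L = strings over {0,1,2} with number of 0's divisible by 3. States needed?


Track (count of 0) mod 3: states 0..2, accept at 0
Minimal DFA: 3 states


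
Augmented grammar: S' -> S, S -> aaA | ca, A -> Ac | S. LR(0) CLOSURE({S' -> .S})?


Start: S' -> .S
For each item with dot before a nonterminal B, add B -> .γ for every B-production
Closure: [S' -> .S, S -> .aaA, S -> .ca]


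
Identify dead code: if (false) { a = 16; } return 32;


condition is constant false, so the whole block is unreachable
Dead: 'if (false) { a = 16; }'


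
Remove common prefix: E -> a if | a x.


Common prefix: 'a'
Factored: E -> a E', E' -> if | x


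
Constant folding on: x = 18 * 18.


18 * 18 = 324 at compile time
Optimized: x = 324


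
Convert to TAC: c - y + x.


Break into single-operator statements:
t1 = c - y
t2 = t1 + x


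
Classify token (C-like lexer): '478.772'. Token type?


Pattern: digits with a decimal point
Type: FLOAT_LITERAL


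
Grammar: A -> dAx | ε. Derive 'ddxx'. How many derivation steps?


Derivation: A => dAx => ddAxx => ddxx
Steps: 3


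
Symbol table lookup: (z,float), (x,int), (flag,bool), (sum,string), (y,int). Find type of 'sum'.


Lookup 'sum' → type string


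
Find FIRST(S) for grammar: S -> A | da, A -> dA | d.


Per alternative of S: FIRST(A) = {d}; FIRST(da) = {d}
FIRST(S) = {d}


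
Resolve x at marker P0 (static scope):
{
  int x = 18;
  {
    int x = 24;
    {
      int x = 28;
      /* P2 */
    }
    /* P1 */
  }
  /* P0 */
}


x declared in the same block as P0
x = 18


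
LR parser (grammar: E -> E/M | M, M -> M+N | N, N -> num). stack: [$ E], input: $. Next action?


start symbol E on stack, input exhausted
Action: accept


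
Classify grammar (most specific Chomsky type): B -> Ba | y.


Left-linear: every RHS is a terminal or one nonterminal followed by a terminal
Classification: Type 3 (Regular)


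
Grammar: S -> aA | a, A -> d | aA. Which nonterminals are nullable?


A nonterminal is nullable iff some alternative derives ε (directly, or every symbol in it is nullable)
Nullable: {}


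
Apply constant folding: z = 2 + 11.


2 + 11 = 13 at compile time
Optimized: z = 13


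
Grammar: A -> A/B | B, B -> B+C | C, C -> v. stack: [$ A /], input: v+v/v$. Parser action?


no handle ('A/' is not any RHS); shift 'v'
Action: shift


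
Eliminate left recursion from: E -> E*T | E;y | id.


Left-recursive alternatives: E*T, E;y; non-recursive: id
Introduce E': E -> idE', E' -> *TE' | ;yE' | ε


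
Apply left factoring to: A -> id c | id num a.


Common prefix: 'id'
Factored: A -> id A', A' -> c | num a


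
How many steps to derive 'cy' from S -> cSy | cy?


Derivation: S => cy
Steps: 1


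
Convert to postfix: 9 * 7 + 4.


Left to right (same or higher precedence on left)
Postfix: 9 7 * 4 +


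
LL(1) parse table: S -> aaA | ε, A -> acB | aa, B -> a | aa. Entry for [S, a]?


For [S, a]: 'a' ∈ FIRST(aaA)
Entry: S -> aaA


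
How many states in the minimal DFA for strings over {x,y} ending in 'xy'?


Track the longest suffix of input matching a prefix of 'xy': 3 classes (prefixes of length 0..2)
Minimal DFA: 3 states


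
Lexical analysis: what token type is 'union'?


Pattern: reserved word
Type: KEYWORD


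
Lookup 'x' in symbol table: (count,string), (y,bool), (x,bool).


Lookup 'x' → type bool


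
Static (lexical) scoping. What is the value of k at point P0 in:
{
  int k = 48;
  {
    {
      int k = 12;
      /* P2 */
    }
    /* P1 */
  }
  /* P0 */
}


k declared in the same block as P0
k = 48


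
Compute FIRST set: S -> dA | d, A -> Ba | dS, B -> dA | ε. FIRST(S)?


Per alternative of S: FIRST(dA) = {d}; FIRST(d) = {d}
FIRST(S) = {d}


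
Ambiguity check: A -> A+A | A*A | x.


'x+x*x' has two parse trees (no precedence encoded between + and *)
Ambiguous


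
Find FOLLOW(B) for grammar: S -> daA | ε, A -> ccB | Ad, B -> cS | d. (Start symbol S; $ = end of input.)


$ ∈ FOLLOW(S). For each A -> αBβ: add FIRST(β)\{ε} to FOLLOW(B); if β nullable, add FOLLOW(A).
FOLLOW(B) = {$, d}


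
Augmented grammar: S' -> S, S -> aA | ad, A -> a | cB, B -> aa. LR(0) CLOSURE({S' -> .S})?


Start: S' -> .S
For each item with dot before a nonterminal B, add B -> .γ for every B-production
Closure: [S' -> .S, S -> .aA, S -> .ad]


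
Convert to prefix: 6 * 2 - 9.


left-to-right (same/higher precedence on left): tree is (- (* 6 2) 9)
Prefix: - * 6 2 9


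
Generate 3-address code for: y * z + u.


Break into single-operator statements:
t1 = y * z
t2 = t1 + u


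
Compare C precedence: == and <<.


'<<' is shift (level 8); '==' is equality (level 6)
Higher level binds tighter
'<<' has higher precedence than '=='


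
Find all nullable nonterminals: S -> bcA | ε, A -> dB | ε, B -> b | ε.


A nonterminal is nullable iff some alternative derives ε (directly, or every symbol in it is nullable)
Nullable: {A, B, S}


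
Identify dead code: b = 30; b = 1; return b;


first assignment to b is overwritten before any read
Dead: 'b = 30'


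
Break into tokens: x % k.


Scan left to right, longest-match per lexeme
Tokens: ID(x), OP(%), ID(k)


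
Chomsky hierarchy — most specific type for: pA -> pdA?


LHS has context (more than one symbol) and |LHS| ≤ |RHS|
Classification: Type 1 (Context-Sensitive)


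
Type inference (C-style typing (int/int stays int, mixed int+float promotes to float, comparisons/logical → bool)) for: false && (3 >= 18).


Operand types: bool && bool
Rule: logical operators take bool operands and yield bool
Result type: bool


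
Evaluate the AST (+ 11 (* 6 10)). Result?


Evaluate inner: (* 6 10) = 60
Evaluate root: (+ 11 60) = 71
Result: 71


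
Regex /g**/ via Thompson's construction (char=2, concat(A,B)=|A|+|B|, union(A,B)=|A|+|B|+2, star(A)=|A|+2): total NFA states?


Syntax tree has 1 char leaf(s), 0 union(s), 2 star(s)
chars contribute 1×2 = 2; each union adds +2; each star adds +2
Total: 2 + 0 + 4 = 6 states


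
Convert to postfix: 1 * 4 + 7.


Left to right (same or higher precedence on left)
Postfix: 1 4 * 7 +


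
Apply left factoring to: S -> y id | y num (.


Common prefix: 'y'
Factored: S -> y S', S' -> id | num (


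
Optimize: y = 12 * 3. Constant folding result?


12 * 3 = 36 at compile time
Optimized: y = 36


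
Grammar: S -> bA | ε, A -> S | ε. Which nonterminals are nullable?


A nonterminal is nullable iff some alternative derives ε (directly, or every symbol in it is nullable)
Nullable: {A, S}


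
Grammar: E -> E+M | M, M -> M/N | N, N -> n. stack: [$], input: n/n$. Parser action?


no handle on stack; shift 'n'
Action: shift


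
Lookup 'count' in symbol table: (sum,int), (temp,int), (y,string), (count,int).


Lookup 'count' → type int


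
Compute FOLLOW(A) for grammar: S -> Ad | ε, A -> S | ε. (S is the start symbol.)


$ ∈ FOLLOW(S). For each A -> αBβ: add FIRST(β)\{ε} to FOLLOW(B); if β nullable, add FOLLOW(A).
FOLLOW(A) = {d}


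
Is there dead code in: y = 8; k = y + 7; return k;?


y is read by k's definition; k is returned
No dead code


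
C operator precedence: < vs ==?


'<' is relational (level 7); '==' is equality (level 6)
Higher level binds tighter
'<' has higher precedence than '=='


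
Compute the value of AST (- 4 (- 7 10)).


Evaluate inner: (- 7 10) = -3
Evaluate root: (- 4 -3) = 7
Result: 7


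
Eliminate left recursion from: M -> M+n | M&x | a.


Left-recursive alternatives: M+n, M&x; non-recursive: a
Introduce M': M -> aM', M' -> +nM' | &xM' | ε


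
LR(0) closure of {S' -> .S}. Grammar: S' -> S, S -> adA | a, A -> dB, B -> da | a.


Start: S' -> .S
For each item with dot before a nonterminal B, add B -> .γ for every B-production
Closure: [S' -> .S, S -> .adA, S -> .a]


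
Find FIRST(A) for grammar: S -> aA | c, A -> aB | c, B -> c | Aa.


Per alternative of A: FIRST(aB) = {a}; FIRST(c) = {c}
FIRST(A) = {a, c}


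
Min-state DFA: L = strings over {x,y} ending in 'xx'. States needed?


Track the longest suffix of input matching a prefix of 'xx': 3 classes (prefixes of length 0..2)
Minimal DFA: 3 states


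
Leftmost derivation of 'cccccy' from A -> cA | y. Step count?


Derivation: A => cA => ccA => cccA => ccccA => cccccA => cccccy
Steps: 6


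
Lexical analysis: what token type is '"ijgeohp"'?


Pattern: double-quoted sequence
Type: STRING_LITERAL


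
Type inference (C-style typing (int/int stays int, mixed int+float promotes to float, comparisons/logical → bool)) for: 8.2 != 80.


Operand types: float != int
Rule: comparison yields bool
Result type: bool


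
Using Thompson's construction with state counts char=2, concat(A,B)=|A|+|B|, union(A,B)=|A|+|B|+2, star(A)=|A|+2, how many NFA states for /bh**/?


Syntax tree has 2 char leaf(s), 0 union(s), 2 star(s)
chars contribute 2×2 = 4; each union adds +2; each star adds +2
Total: 4 + 0 + 4 = 8 states


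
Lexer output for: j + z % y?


Scan left to right, longest-match per lexeme
Tokens: ID(j), OP(+), ID(z), OP(%), ID(y)


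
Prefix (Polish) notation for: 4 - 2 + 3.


left-to-right (same/higher precedence on left): tree is (+ (- 4 2) 3)
Prefix: + - 4 2 3


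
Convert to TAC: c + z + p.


Break into single-operator statements:
t1 = c + z
t2 = t1 + p


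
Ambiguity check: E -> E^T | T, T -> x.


precedence layered via separate nonterminal T: deterministic
Unambiguous


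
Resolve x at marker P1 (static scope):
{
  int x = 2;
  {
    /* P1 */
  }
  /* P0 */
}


P1's block does not declare x; resolves to the enclosing declaration at depth 0
x = 2


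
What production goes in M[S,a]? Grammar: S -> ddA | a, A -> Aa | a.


For [S, a]: 'a' ∈ FIRST(a)
Entry: S -> a


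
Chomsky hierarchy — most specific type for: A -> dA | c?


Right-linear: every RHS is a terminal or a terminal followed by one nonterminal
Classification: Type 3 (Regular)


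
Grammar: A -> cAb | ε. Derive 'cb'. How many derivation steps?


Derivation: A => cAb => cb
Steps: 2


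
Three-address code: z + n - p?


Break into single-operator statements:
t1 = z + n
t2 = t1 - p


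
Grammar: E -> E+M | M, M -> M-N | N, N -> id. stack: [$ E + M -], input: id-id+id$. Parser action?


no handle; shift 'id'
Action: shift


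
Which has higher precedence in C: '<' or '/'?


'/' is multiplicative (level 10); '<' is relational (level 7)
Higher level binds tighter
'/' has higher precedence than '<'


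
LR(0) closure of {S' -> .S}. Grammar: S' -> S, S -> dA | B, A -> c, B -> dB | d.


Start: S' -> .S
For each item with dot before a nonterminal B, add B -> .γ for every B-production
Closure: [S' -> .S, S -> .dA, S -> .B, B -> .dB, B -> .d]


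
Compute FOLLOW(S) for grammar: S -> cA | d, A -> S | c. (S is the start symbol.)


$ ∈ FOLLOW(S). For each A -> αBβ: add FIRST(β)\{ε} to FOLLOW(B); if β nullable, add FOLLOW(A).
FOLLOW(S) = {$}


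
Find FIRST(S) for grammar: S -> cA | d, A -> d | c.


Per alternative of S: FIRST(cA) = {c}; FIRST(d) = {d}
FIRST(S) = {c, d}


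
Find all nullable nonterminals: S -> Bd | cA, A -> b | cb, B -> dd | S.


A nonterminal is nullable iff some alternative derives ε (directly, or every symbol in it is nullable)
Nullable: {}


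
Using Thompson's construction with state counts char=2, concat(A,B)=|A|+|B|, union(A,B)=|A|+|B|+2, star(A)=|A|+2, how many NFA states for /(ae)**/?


Syntax tree has 2 char leaf(s), 0 union(s), 2 star(s)
chars contribute 2×2 = 4; each union adds +2; each star adds +2
Total: 4 + 0 + 4 = 8 states


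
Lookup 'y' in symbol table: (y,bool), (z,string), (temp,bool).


Lookup 'y' → type bool


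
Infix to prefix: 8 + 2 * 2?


'*' binds tighter: tree is (+ 8 (* 2 2))
Prefix: + 8 * 2 2


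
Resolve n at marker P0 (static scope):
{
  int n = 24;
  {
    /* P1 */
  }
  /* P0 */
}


n declared in the same block as P0
n = 24


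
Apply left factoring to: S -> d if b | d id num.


Common prefix: 'd'
Factored: S -> d S', S' -> if b | id num


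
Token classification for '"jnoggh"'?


Pattern: double-quoted sequence
Type: STRING_LITERAL


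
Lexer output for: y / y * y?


Scan left to right, longest-match per lexeme
Tokens: ID(y), OP(/), ID(y), OP(*), ID(y)


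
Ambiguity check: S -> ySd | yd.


balanced y^n…d^n: each string has a unique parse
Unambiguous


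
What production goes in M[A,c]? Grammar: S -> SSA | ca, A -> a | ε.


For [A, c]: ε is nullable and 'c' ∈ FOLLOW(A)
Entry: A -> ε


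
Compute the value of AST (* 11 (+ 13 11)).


Evaluate inner: (+ 13 11) = 24
Evaluate root: (* 11 24) = 264
Result: 264


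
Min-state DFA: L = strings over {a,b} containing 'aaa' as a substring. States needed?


KMP-style automaton: 3 progress states + 1 absorbing accept = 4
Minimal DFA: 4 states


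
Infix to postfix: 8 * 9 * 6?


Left to right (same or higher precedence on left)
Postfix: 8 9 * 6 *


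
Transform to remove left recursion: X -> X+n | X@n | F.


Left-recursive alternatives: X+n, X@n; non-recursive: F
Introduce X': X -> FX', X' -> +nX' | @nX' | ε


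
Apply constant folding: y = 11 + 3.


11 + 3 = 14 at compile time
Optimized: y = 14


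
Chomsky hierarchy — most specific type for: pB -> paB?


LHS has context (more than one symbol) and |LHS| ≤ |RHS|
Classification: Type 1 (Context-Sensitive)


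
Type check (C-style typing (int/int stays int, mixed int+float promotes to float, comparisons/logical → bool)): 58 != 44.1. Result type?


Operand types: int != float
Rule: comparison yields bool
Result type: bool


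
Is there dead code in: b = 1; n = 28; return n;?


b is assigned but never read
Dead: 'b = 1'


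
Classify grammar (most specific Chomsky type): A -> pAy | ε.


Single nonterminal LHS, but p^n y^n is not regular
Classification: Type 2 (Context-Free)


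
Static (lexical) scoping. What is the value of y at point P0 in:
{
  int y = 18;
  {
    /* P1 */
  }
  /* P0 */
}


y declared in the same block as P0
y = 18


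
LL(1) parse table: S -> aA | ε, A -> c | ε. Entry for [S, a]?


For [S, a]: 'a' ∈ FIRST(aA)
Entry: S -> aA


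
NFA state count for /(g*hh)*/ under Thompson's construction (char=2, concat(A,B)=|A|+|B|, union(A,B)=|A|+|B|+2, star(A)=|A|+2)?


Syntax tree has 3 char leaf(s), 0 union(s), 2 star(s)
chars contribute 3×2 = 6; each union adds +2; each star adds +2
Total: 6 + 0 + 4 = 10 states


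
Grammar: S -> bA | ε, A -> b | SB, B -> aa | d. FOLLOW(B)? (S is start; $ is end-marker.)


$ ∈ FOLLOW(S). For each A -> αBβ: add FIRST(β)\{ε} to FOLLOW(B); if β nullable, add FOLLOW(A).
FOLLOW(B) = {$, a, d}


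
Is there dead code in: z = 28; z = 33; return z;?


first assignment to z is overwritten before any read
Dead: 'z = 28'


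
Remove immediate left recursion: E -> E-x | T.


Left-recursive alternatives: E-x; non-recursive: T
Introduce E': E -> TE', E' -> -xE' | ε


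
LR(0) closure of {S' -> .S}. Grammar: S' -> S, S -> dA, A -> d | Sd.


Start: S' -> .S
For each item with dot before a nonterminal B, add B -> .γ for every B-production
Closure: [S' -> .S, S -> .dA]


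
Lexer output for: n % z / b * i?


Scan left to right, longest-match per lexeme
Tokens: ID(n), OP(%), ID(z), OP(/), ID(b), OP(*), ID(i)


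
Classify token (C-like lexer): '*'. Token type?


Pattern: operator symbol
Type: OPERATOR


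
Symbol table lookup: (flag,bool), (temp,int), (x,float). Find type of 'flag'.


Lookup 'flag' → type bool


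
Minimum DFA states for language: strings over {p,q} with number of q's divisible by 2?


Track (count of q) mod 2: states 0..1, accept at 0
Minimal DFA: 2 states


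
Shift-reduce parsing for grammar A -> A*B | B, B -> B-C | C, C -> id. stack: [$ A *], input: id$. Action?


no handle ('A*' is not any RHS); shift 'id'
Action: shift


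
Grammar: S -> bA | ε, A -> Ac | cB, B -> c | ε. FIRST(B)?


Per alternative of B: FIRST(c) = {c}; FIRST(ε) = {ε}
FIRST(B) = {c, ε}


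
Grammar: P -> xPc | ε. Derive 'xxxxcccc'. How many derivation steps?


Derivation: P => xPc => xxPcc => xxxPccc => xxxxPcccc => xxxxcccc
Steps: 5


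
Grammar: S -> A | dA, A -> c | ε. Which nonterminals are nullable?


A nonterminal is nullable iff some alternative derives ε (directly, or every symbol in it is nullable)
Nullable: {A, S}


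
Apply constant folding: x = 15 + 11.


15 + 11 = 26 at compile time
Optimized: x = 26


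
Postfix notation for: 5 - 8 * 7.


* has higher precedence, evaluate 8*7 first
Postfix: 5 8 7 * -


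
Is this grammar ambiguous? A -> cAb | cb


balanced c^n…b^n: each string has a unique parse
Unambiguous


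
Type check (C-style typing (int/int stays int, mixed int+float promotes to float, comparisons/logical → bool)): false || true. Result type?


Operand types: bool || bool
Rule: logical operators take bool operands and yield bool
Result type: bool


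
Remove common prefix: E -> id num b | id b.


Common prefix: 'id'
Factored: E -> id E', E' -> num b | b


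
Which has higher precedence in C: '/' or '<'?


'/' is multiplicative (level 10); '<' is relational (level 7)
Higher level binds tighter
'/' has higher precedence than '<'


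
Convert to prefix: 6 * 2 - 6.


left-to-right (same/higher precedence on left): tree is (- (* 6 2) 6)
Prefix: - * 6 2 6


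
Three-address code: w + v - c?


Break into single-operator statements:
t1 = w + v
t2 = t1 - c


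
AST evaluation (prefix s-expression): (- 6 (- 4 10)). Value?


Evaluate inner: (- 4 10) = -6
Evaluate root: (- 6 -6) = 12
Result: 12


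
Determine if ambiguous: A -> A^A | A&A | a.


'a^a&a' has two parse trees (no precedence encoded between ^ and &)
Ambiguous


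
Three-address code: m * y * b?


Break into single-operator statements:
t1 = m * y
t2 = t1 * b


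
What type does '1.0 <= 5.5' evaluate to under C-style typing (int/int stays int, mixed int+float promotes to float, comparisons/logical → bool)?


Operand types: float <= float
Rule: comparison yields bool
Result type: bool


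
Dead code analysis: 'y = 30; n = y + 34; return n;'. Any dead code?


y is read by n's definition; n is returned
No dead code


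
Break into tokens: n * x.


Scan left to right, longest-match per lexeme
Tokens: ID(n), OP(*), ID(x)


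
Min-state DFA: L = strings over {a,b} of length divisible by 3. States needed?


Track length mod 3: states 0..2, accept at 0
Minimal DFA: 3 states


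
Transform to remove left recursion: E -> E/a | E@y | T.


Left-recursive alternatives: E/a, E@y; non-recursive: T
Introduce E': E -> TE', E' -> /aE' | @yE' | ε


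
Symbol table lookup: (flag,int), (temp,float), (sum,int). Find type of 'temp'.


Lookup 'temp' → type float


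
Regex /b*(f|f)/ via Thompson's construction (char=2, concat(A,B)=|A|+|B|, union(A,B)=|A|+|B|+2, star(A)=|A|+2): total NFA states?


Syntax tree has 3 char leaf(s), 1 union(s), 1 star(s)
chars contribute 3×2 = 6; each union adds +2; each star adds +2
Total: 6 + 2 + 2 = 10 states


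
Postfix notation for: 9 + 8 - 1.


Left to right (same or higher precedence on left)
Postfix: 9 8 + 1 -


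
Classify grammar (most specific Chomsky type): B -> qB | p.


Right-linear: every RHS is a terminal or a terminal followed by one nonterminal
Classification: Type 3 (Regular)


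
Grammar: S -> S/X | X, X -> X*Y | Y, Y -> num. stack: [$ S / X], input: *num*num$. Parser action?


'*' can extend X; shift to build X -> X*Y
Action: shift


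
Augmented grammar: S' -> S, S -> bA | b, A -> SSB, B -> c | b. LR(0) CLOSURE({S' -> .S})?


Start: S' -> .S
For each item with dot before a nonterminal B, add B -> .γ for every B-production
Closure: [S' -> .S, S -> .bA, S -> .b]


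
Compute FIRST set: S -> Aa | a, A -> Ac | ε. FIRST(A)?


Per alternative of A: FIRST(Ac) = {c}; FIRST(ε) = {ε}
FIRST(A) = {c, ε}


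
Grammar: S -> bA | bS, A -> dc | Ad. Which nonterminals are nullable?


A nonterminal is nullable iff some alternative derives ε (directly, or every symbol in it is nullable)
Nullable: {}


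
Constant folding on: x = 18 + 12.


18 + 12 = 30 at compile time
Optimized: x = 30


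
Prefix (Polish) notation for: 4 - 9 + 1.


left-to-right (same/higher precedence on left): tree is (+ (- 4 9) 1)
Prefix: + - 4 9 1


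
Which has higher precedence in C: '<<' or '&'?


'<<' is shift (level 8); '&' is bitwise AND (level 5)
Higher level binds tighter
'<<' has higher precedence than '&'


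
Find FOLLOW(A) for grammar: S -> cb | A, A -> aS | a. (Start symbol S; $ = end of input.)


$ ∈ FOLLOW(S). For each A -> αBβ: add FIRST(β)\{ε} to FOLLOW(B); if β nullable, add FOLLOW(A).
FOLLOW(A) = {$}


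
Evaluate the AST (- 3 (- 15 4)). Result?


Evaluate inner: (- 15 4) = 11
Evaluate root: (- 3 11) = -8
Result: -8


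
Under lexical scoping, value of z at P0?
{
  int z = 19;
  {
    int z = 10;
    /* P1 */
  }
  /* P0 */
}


z declared in the same block as P0
z = 19


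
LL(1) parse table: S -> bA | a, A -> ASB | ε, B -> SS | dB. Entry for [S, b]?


For [S, b]: 'b' ∈ FIRST(bA)
Entry: S -> bA


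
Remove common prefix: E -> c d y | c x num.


Common prefix: 'c'
Factored: E -> c E', E' -> d y | x num


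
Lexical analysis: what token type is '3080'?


Pattern: digits only
Type: INTEGER_LITERAL


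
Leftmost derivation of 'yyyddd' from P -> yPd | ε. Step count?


Derivation: P => yPd => yyPdd => yyyPddd => yyyddd
Steps: 4


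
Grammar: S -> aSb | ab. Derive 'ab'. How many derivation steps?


Derivation: S => ab
Steps: 1


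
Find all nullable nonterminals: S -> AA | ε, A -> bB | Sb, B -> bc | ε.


A nonterminal is nullable iff some alternative derives ε (directly, or every symbol in it is nullable)
Nullable: {B, S}


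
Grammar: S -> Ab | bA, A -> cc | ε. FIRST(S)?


Per alternative of S: FIRST(Ab) = {b, c}; FIRST(bA) = {b}
FIRST(S) = {b, c}


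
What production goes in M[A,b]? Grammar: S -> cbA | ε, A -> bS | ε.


For [A, b]: 'b' ∈ FIRST(bS)
Entry: A -> bS


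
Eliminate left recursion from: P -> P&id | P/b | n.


Left-recursive alternatives: P&id, P/b; non-recursive: n
Introduce P': P -> nP', P' -> &idP' | /bP' | ε


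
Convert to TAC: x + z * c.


Break into single-operator statements:
t1 = z * c
t2 = x + t1


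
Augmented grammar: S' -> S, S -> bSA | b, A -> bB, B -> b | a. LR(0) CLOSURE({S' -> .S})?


Start: S' -> .S
For each item with dot before a nonterminal B, add B -> .γ for every B-production
Closure: [S' -> .S, S -> .bSA, S -> .b]


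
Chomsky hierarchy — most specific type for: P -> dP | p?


Right-linear: every RHS is a terminal or a terminal followed by one nonterminal
Classification: Type 3 (Regular)


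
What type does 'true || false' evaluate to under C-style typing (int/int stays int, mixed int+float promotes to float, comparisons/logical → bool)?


Operand types: bool || bool
Rule: logical operators take bool operands and yield bool
Result type: bool


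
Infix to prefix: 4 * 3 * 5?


left-to-right (same/higher precedence on left): tree is (* (* 4 3) 5)
Prefix: * * 4 3 5


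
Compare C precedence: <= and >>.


'>>' is shift (level 8); '<=' is relational (level 7)
Higher level binds tighter
'>>' has higher precedence than '<='


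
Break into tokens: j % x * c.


Scan left to right, longest-match per lexeme
Tokens: ID(j), OP(%), ID(x), OP(*), ID(c)


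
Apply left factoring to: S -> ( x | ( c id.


Common prefix: '('
Factored: S -> ( S', S' -> x | c id


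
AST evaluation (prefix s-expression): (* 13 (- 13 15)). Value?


Evaluate inner: (- 13 15) = -2
Evaluate root: (* 13 -2) = -26
Result: -26


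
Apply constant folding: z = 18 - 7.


18 - 7 = 11 at compile time
Optimized: z = 11


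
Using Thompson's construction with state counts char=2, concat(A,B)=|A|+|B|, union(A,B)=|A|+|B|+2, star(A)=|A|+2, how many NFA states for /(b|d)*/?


Syntax tree has 2 char leaf(s), 1 union(s), 1 star(s)
chars contribute 2×2 = 4; each union adds +2; each star adds +2
Total: 4 + 2 + 2 = 8 states


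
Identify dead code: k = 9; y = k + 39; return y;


k is read by y's definition; y is returned
No dead code


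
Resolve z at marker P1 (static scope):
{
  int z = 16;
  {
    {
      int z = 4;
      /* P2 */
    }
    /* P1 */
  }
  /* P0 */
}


P1's block does not declare z; resolves to the enclosing declaration at depth 0
z = 16


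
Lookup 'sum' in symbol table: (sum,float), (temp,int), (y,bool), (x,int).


Lookup 'sum' → type float


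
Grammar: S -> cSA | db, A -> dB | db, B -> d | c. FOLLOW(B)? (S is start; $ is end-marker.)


$ ∈ FOLLOW(S). For each A -> αBβ: add FIRST(β)\{ε} to FOLLOW(B); if β nullable, add FOLLOW(A).
FOLLOW(B) = {$, d}


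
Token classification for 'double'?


Pattern: reserved word
Type: KEYWORD


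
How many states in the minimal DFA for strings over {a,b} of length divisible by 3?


Track length mod 3: states 0..2, accept at 0
Minimal DFA: 3 states


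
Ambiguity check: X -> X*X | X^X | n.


'n*n^n' has two parse trees (no precedence encoded between * and ^)
Ambiguous


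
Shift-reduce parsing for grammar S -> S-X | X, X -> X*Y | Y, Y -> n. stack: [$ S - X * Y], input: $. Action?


handle 'X*Y' on top
Action: reduce (X -> X*Y)


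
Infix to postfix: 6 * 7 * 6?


Left to right (same or higher precedence on left)
Postfix: 6 7 * 6 *


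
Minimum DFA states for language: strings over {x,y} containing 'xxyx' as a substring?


KMP-style automaton: 4 progress states + 1 absorbing accept = 5
Minimal DFA: 5 states


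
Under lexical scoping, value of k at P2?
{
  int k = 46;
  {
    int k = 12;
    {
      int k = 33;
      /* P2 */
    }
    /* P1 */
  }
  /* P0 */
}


k declared in the same block as P2
k = 33


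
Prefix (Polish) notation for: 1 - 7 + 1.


left-to-right (same/higher precedence on left): tree is (+ (- 1 7) 1)
Prefix: + - 1 7 1


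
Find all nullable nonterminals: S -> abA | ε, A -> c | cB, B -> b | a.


A nonterminal is nullable iff some alternative derives ε (directly, or every symbol in it is nullable)
Nullable: {S}


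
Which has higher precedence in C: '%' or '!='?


'%' is multiplicative (level 10); '!=' is equality (level 6)
Higher level binds tighter
'%' has higher precedence than '!='


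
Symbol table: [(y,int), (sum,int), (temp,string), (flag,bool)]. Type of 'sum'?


Lookup 'sum' → type int


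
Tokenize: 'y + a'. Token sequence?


Scan left to right, longest-match per lexeme
Tokens: ID(y), OP(+), ID(a)


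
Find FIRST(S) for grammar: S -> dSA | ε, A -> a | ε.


Per alternative of S: FIRST(dSA) = {d}; FIRST(ε) = {ε}
FIRST(S) = {d, ε}


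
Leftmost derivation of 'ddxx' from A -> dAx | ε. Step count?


Derivation: A => dAx => ddAxx => ddxx
Steps: 3


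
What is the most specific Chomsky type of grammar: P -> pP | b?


Right-linear: every RHS is a terminal or a terminal followed by one nonterminal
Classification: Type 3 (Regular)


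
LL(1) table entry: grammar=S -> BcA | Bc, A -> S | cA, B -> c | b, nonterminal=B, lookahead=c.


For [B, c]: 'c' ∈ FIRST(c)
Entry: B -> c


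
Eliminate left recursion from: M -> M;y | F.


Left-recursive alternatives: M;y; non-recursive: F
Introduce M': M -> FM', M' -> ;yM' | ε


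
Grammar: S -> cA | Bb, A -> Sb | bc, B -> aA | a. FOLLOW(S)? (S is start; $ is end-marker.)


$ ∈ FOLLOW(S). For each A -> αBβ: add FIRST(β)\{ε} to FOLLOW(B); if β nullable, add FOLLOW(A).
FOLLOW(S) = {$, b}


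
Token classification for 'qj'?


Pattern: letter/underscore followed by alphanumerics, not a keyword
Type: IDENTIFIER


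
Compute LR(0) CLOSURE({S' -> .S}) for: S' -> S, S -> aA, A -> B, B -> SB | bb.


Start: S' -> .S
For each item with dot before a nonterminal B, add B -> .γ for every B-production
Closure: [S' -> .S, S -> .aA]


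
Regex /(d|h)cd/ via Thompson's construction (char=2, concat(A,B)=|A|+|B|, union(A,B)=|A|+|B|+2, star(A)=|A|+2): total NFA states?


Syntax tree has 4 char leaf(s), 1 union(s), 0 star(s)
chars contribute 4×2 = 8; each union adds +2; each star adds +2
Total: 8 + 2 + 0 = 10 states


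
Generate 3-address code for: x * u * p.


Break into single-operator statements:
t1 = x * u
t2 = t1 * p


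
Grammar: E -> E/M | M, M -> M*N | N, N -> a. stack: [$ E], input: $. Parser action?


start symbol E on stack, input exhausted
Action: accept


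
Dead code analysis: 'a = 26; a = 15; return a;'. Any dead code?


first assignment to a is overwritten before any read
Dead: 'a = 26'


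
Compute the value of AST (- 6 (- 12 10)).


Evaluate inner: (- 12 10) = 2
Evaluate root: (- 6 2) = 4
Result: 4


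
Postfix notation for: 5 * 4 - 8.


Left to right (same or higher precedence on left)
Postfix: 5 4 * 8 -


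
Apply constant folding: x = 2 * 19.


2 * 19 = 38 at compile time
Optimized: x = 38


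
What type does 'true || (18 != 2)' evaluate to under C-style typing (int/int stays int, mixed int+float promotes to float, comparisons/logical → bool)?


Operand types: bool || bool
Rule: logical operators take bool operands and yield bool
Result type: bool


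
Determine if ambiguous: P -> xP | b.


right-linear, alternatives start with distinct terminals 'x' vs 'b': unique leftmost derivation
Unambiguous


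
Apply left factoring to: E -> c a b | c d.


Common prefix: 'c'
Factored: E -> c E', E' -> a b | d


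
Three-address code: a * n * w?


Break into single-operator statements:
t1 = a * n
t2 = t1 * w


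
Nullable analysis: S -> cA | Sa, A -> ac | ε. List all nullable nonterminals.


A nonterminal is nullable iff some alternative derives ε (directly, or every symbol in it is nullable)
Nullable: {A}


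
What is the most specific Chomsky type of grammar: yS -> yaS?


LHS has context (more than one symbol) and |LHS| ≤ |RHS|
Classification: Type 1 (Context-Sensitive)


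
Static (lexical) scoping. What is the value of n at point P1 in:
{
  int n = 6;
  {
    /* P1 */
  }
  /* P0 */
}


P1's block does not declare n; resolves to the enclosing declaration at depth 0
n = 6
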